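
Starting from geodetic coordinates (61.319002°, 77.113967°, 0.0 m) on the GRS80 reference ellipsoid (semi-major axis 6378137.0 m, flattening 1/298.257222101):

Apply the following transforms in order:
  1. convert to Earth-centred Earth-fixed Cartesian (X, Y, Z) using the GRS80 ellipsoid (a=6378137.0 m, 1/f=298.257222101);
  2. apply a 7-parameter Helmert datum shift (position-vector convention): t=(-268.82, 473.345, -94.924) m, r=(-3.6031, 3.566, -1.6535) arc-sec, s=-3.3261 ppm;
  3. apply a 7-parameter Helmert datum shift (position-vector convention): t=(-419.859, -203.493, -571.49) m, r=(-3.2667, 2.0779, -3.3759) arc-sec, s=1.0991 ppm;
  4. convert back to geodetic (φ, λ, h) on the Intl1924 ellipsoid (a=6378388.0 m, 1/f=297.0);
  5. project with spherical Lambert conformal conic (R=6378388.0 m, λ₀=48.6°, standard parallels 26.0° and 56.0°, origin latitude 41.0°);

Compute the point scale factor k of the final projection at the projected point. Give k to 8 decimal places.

1.03463040

start: φ=61.319002°, λ=77.113967°, h=0.000 m
→ ECEF (a=6378137.000, f=1/298.257222101): X=684423.6108, Y=2991701.4908, Z=5572489.4744
→ Helmert 7p (PV): X=684272.8364, Y=2992256.7402, Z=5572311.9233
→ Helmert 7p (PV): X=683958.8385, Y=2992133.5877, Z=5571692.2748
→ geod (Bowring, a=6378388.000): φ=61.31375938°, λ=77.12422339°, h=-727.6591 m
→ into lcc (λ₀=48.6°): φ=61.31375938°, λ−λ₀=28.52422339°
scale k = 1.03463040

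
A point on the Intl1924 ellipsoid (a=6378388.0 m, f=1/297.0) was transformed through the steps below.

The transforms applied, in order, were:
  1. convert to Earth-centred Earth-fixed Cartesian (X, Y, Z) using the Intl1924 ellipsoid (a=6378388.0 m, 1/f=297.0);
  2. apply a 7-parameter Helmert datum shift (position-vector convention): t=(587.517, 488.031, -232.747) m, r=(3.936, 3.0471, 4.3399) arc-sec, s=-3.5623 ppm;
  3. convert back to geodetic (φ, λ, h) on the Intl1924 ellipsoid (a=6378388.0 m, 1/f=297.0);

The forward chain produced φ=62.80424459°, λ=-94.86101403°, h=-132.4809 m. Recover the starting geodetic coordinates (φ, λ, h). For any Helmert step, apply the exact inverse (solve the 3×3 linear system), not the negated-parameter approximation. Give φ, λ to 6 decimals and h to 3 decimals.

start: φ=62.804245°, λ=-94.861014°, h=-132.481 m
→ ECEF (a=6378388.000, f=1/297.0): X=-247679.2719, Y=-2912337.1973, Z=5650046.5053
→ Helmert⁻¹: X=-248412.4295, Y=-2912722.5565, Z=5650351.2920
→ geod (Bowring, a=6378388.000): φ=62.80193400°, λ=-94.87469200°, h=342.5370 m

φ=62.801934°, λ=-94.874692°, h=342.537 m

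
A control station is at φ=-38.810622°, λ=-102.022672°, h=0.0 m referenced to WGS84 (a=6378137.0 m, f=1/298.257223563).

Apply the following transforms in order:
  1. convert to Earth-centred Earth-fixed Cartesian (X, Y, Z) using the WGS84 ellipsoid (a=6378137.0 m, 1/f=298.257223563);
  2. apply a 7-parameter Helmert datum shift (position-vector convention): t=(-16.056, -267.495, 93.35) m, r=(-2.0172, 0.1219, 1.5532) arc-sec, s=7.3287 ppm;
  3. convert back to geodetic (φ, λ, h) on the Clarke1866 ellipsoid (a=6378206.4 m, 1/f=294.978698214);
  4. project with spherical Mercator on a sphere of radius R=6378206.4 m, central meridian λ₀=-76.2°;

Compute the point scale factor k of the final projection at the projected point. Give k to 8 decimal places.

1.28332056

start: φ=-38.810622°, λ=-102.022672°, h=0.000 m
→ ECEF (a=6378137.000, f=1/298.257223563): X=-1036605.0509, Y=-4867371.9167, Z=-3975956.8221
→ Helmert 7p (PV): X=-1036594.4014, Y=-4867721.7728, Z=-3975844.3965
→ geod (Bowring, a=6378206.400): φ=-38.81000529°, λ=-102.02171313°, h=218.3099 m
→ into merc (λ₀=-76.2°): φ=-38.81000529°, λ−λ₀=-25.82171313°
scale k = 1.28332056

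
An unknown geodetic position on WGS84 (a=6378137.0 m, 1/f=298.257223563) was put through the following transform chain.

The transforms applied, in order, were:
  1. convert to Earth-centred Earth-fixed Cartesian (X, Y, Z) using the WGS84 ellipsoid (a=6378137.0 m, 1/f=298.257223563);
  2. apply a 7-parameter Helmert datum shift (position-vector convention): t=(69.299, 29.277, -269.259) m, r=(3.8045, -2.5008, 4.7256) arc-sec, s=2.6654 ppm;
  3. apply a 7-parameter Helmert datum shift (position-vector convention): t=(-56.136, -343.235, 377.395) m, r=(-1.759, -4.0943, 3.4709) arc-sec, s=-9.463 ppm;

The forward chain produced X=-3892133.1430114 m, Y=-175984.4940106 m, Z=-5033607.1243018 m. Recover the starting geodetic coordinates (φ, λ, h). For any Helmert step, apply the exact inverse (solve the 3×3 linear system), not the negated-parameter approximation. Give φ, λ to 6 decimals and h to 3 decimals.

start: X=-3892133.1430, Y=-175984.4940, Z=-5033607.1243 m
→ Helmert⁻¹: X=-3892216.7145, Y=-175534.4963, Z=-5033956.3938
→ Helmert⁻¹: X=-3892340.6901, Y=-175566.9743, Z=-5033623.2882
→ geod (Bowring, a=6378137.000): φ=-52.44428400°, λ=-177.41738100°, h=675.2810 m

φ=-52.444284°, λ=-177.417381°, h=675.281 m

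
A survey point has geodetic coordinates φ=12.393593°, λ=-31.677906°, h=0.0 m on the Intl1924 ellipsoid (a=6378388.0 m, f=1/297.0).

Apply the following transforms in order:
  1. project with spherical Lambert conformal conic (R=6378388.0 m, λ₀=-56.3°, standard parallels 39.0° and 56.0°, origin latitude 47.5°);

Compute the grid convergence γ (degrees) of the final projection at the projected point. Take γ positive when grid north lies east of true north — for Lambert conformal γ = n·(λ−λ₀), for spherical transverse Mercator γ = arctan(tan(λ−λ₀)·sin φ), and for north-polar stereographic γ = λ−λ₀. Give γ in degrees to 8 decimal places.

18.22094943

start: φ=12.393593°, λ=-31.677906°, h=0.000 m
→ into lcc (λ₀=-56.3°): φ=12.39359300°, λ−λ₀=24.62209400°
convergence γ = 18.22094943°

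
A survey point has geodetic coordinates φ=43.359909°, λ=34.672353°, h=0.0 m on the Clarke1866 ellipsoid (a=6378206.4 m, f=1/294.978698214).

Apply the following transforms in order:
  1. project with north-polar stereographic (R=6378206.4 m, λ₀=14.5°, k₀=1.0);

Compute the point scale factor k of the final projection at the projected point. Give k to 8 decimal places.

1.18583243

start: φ=43.359909°, λ=34.672353°, h=0.000 m
→ into stereo (λ₀=14.5°): φ=43.35990900°, λ−λ₀=20.17235300°
scale k = 1.18583243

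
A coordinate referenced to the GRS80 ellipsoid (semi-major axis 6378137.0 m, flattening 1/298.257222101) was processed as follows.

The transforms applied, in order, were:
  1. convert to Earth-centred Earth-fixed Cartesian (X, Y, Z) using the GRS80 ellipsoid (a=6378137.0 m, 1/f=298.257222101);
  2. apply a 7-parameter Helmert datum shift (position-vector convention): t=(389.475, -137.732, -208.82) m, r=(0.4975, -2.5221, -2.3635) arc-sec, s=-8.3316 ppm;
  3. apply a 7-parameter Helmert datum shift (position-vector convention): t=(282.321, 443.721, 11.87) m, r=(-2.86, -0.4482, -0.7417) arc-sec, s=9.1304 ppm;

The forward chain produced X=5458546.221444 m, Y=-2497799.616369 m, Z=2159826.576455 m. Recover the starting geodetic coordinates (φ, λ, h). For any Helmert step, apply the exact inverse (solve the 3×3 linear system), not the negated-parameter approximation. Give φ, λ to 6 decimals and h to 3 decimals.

start: X=5458546.2214, Y=-2497799.6164, Z=2159826.5765 m
→ Helmert⁻¹: X=5458227.7411, Y=-2498230.8469, Z=2159748.4866
→ Helmert⁻¹: X=5457938.7733, Y=-2498046.1784, Z=2159914.5910
→ geod (Bowring, a=6378137.000): φ=19.91357700°, λ=-24.59311500°, h=3554.3970 m

φ=19.913577°, λ=-24.593115°, h=3554.397 m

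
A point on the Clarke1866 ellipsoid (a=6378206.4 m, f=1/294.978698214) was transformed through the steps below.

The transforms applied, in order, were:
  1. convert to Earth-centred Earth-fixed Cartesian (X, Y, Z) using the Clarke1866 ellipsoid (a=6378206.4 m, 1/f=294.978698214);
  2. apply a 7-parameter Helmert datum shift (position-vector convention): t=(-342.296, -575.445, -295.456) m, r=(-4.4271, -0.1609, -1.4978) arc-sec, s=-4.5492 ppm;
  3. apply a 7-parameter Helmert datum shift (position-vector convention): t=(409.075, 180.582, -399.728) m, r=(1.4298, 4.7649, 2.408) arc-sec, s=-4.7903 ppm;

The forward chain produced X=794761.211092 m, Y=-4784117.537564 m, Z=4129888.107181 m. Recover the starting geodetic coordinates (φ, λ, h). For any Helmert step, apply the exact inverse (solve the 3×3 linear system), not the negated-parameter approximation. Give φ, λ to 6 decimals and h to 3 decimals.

φ=40.615663°, λ=-80.569338°, h=999.736 m

start: X=794761.2111, Y=-4784117.5376, Z=4129888.1072 m
→ Helmert⁻¹: X=794204.6729, Y=-4784301.6786, Z=4130359.1316
→ Helmert⁻¹: X=794588.5436, Y=-4783830.8811, Z=4130570.0827
→ geod (Bowring, a=6378206.400): φ=40.61566300°, λ=-80.56933800°, h=999.7360 m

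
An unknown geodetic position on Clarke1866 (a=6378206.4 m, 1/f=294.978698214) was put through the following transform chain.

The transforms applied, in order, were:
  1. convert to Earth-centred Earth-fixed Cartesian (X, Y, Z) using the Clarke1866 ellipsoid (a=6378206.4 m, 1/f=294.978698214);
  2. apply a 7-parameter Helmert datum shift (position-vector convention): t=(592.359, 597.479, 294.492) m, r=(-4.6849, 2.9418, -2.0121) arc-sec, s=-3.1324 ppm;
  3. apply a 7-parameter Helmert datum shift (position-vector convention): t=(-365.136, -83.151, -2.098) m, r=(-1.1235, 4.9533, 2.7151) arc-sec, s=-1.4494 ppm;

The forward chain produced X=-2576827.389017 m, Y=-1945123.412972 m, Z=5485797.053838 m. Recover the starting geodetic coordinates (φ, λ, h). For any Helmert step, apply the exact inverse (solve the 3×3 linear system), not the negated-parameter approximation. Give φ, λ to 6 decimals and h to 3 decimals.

start: X=-2576827.3890, Y=-1945123.4130, Z=5485797.0538 m
→ Helmert⁻¹: X=-2576623.3262, Y=-1945039.0447, Z=5485734.6328
→ Helmert⁻¹: X=-2577283.0108, Y=-1945792.3490, Z=5485376.3708
→ geod (Bowring, a=6378206.400): φ=59.68383900°, λ=-142.94799300°, h=3235.2440 m

φ=59.683839°, λ=-142.947993°, h=3235.244 m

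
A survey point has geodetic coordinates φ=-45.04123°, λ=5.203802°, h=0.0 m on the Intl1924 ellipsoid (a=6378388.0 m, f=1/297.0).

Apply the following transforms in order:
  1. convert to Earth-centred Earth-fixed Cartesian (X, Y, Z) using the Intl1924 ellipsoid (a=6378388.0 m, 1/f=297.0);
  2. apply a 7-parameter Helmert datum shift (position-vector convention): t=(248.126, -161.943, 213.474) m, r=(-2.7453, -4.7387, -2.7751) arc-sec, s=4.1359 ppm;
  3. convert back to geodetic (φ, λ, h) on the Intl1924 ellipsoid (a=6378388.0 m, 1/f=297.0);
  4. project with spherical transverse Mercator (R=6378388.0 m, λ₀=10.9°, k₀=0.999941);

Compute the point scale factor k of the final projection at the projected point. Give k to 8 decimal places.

1.00241305

start: φ=-45.041230°, λ=5.203802°, h=0.000 m
→ ECEF (a=6378388.000, f=1/297.0): X=4495952.2129, Y=409464.5167, Z=-4490667.9238
→ Helmert 7p (PV): X=4496327.6111, Y=409184.0090, Z=-4490375.1827
→ geod (Bowring, a=6378388.000): φ=-45.03715036°, λ=5.19982485°, h=39.0610 m
→ into tm (λ₀=10.9°): φ=-45.03715036°, λ−λ₀=-5.70017515°
scale k = 1.00241305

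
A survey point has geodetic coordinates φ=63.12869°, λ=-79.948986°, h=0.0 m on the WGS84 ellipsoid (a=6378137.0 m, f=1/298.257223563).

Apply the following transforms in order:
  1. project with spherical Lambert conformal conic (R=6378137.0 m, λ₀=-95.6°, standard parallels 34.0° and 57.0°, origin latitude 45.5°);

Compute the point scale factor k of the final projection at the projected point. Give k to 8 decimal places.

start: φ=63.128690°, λ=-79.948986°, h=0.000 m
→ into lcc (λ₀=-95.6°): φ=63.12869000°, λ−λ₀=15.65101400°
scale k = 1.03252684

1.03252684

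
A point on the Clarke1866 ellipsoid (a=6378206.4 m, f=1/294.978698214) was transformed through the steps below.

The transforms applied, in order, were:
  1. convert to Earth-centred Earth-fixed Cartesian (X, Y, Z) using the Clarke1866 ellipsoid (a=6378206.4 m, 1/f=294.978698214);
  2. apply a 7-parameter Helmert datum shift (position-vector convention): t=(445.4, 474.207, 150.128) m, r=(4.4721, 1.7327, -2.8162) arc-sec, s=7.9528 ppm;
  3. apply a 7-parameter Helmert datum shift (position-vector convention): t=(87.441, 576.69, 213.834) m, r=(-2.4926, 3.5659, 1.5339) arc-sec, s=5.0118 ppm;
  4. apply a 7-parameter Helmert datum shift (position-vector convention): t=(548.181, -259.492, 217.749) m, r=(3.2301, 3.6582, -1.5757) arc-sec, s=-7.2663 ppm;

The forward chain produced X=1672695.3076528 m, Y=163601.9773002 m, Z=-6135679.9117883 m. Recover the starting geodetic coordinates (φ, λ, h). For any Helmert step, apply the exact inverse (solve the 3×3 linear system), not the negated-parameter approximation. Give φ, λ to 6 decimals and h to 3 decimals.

start: X=1672695.3077, Y=163601.9773, Z=-6135679.9118 m
→ Helmert⁻¹: X=1672266.8492, Y=163779.3465, Z=-6135915.1528
→ Helmert⁻¹: X=1672278.3218, Y=163263.5537, Z=-6136067.3506
→ Helmert⁻¹: X=1671868.9511, Y=162677.8384, Z=-6136158.1616
→ geod (Bowring, a=6378206.400): φ=-74.78917800°, λ=5.55755500°, h=3837.5530 m

φ=-74.789178°, λ=5.557555°, h=3837.553 m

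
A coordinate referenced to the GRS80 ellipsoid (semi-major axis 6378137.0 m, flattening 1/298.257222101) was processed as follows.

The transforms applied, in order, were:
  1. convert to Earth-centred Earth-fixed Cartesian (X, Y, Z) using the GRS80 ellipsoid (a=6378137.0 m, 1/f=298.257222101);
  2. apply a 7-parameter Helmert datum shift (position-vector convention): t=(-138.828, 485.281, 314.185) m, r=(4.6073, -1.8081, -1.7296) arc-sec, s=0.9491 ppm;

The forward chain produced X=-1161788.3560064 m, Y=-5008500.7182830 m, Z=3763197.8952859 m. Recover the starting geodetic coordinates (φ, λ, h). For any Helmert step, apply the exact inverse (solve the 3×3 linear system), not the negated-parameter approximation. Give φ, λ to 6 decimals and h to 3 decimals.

start: X=-1161788.3560, Y=-5008500.7183, Z=3763197.8953 m
→ Helmert⁻¹: X=-1161573.4379, Y=-5008906.9319, Z=3763002.2042
→ geod (Bowring, a=6378137.000): φ=36.38177300°, λ=-103.05620000°, h=1048.2020 m

φ=36.381773°, λ=-103.056200°, h=1048.202 m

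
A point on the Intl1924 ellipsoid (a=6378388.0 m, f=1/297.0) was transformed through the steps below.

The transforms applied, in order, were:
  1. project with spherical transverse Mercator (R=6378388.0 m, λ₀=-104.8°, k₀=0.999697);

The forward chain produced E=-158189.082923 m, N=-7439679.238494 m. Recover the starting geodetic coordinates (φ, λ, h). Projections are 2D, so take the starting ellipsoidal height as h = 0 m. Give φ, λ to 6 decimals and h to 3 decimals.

φ=-66.808211°, λ=-108.411032°, h=0.000 m

start: E=-158189.0829, N=-7439679.2385 m
→ tm⁻¹: φ=-66.80821100°, λ=-108.41103200°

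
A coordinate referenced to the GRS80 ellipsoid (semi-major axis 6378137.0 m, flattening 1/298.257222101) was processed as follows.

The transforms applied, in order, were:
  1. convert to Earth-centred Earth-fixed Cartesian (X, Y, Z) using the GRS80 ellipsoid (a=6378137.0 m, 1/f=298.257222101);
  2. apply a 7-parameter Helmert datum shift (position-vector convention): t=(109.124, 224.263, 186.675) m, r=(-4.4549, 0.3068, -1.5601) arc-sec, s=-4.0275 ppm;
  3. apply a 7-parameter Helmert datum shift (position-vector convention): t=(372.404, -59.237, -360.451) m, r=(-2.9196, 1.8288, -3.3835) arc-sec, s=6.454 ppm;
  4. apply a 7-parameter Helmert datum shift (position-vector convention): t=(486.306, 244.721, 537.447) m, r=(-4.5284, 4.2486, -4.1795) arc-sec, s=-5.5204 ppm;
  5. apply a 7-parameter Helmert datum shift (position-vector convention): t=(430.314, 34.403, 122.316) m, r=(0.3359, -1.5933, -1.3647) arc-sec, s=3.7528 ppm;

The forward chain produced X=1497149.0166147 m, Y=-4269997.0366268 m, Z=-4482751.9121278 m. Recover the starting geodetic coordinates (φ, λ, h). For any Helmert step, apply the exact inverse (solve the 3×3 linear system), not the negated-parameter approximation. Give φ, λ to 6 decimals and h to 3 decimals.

φ=-44.930506°, λ=-70.691639°, h=2202.490 m

start: X=1497149.0166, Y=-4269997.0366, Z=-4482751.9121 m
→ Helmert⁻¹: X=1496706.7092, Y=-4270012.8128, Z=-4482862.0126
→ Helmert⁻¹: X=1496407.5381, Y=-4270152.3543, Z=-4483487.1354
→ Helmert⁻¹: X=1496135.2709, Y=-4269977.5589, Z=-4483144.9252
→ Helmert⁻¹: X=1496071.1382, Y=-4270110.8714, Z=-4483439.6574
→ geod (Bowring, a=6378137.000): φ=-44.93050600°, λ=-70.69163900°, h=2202.4900 m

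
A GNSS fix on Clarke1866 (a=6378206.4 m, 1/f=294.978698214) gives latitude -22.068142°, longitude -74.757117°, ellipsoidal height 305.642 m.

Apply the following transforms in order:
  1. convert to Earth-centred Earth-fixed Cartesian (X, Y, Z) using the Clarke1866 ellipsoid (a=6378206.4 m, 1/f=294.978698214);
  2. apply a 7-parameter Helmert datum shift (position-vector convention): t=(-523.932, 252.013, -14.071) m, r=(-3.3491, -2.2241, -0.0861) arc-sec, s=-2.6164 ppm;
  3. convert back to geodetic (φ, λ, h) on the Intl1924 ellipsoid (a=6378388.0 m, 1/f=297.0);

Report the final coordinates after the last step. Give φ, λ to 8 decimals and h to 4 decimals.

start: φ=-22.068142°, λ=-74.757117°, h=305.642 m
→ ECEF (a=6378206.400, f=1/294.978698214): X=1554866.5915, Y=-5705977.4937, Z=-2381382.3581
→ Helmert 7p (PV): X=1554361.8873, Y=-5705749.8668, Z=-2381280.7857
→ geod (Bowring, a=6378388.000): φ=-22.06756788°, λ=-74.76125507°, h=-261.2313 m

φ=-22.06756788°, λ=-74.76125507°, h=-261.2313 m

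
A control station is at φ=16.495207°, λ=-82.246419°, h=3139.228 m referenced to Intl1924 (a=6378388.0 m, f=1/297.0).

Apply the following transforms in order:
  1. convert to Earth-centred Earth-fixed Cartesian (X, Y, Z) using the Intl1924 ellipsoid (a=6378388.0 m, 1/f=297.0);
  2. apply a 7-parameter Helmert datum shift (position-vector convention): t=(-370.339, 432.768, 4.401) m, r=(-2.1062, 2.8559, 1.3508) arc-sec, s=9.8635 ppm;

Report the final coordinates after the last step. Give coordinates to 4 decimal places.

start: φ=16.495207°, λ=-82.246419°, h=3139.228 m
→ ECEF (a=6378388.000, f=1/297.0): X=825740.0709, Y=-6064586.5719, Z=1800252.3849
→ Helmert 7p (PV): X=825442.5193, Y=-6064189.8314, Z=1800325.0365

X=825442.5193 m, Y=-6064189.8314 m, Z=1800325.0365 m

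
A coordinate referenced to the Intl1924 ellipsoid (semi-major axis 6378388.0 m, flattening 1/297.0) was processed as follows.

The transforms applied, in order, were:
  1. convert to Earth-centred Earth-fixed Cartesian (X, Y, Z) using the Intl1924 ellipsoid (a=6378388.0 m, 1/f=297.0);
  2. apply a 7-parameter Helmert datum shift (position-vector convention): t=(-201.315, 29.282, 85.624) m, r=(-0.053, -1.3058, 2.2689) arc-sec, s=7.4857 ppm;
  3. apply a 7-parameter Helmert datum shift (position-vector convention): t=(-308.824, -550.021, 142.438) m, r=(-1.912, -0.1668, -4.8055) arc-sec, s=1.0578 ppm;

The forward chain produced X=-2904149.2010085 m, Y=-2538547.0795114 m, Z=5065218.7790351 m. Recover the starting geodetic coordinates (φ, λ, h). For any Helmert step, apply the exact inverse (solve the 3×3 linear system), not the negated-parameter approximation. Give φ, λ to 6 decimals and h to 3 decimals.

φ=52.900163°, λ=-138.842194°, h=1246.020 m

start: X=-2904149.2010, Y=-2538547.0795, Z=5065218.7790 m
→ Helmert⁻¹: X=-2903774.0772, Y=-2538108.9763, Z=5065049.8040
→ Helmert⁻¹: X=-2903546.8813, Y=-2538088.6213, Z=5064943.9948
→ geod (Bowring, a=6378388.000): φ=52.90016300°, λ=-138.84219400°, h=1246.0200 m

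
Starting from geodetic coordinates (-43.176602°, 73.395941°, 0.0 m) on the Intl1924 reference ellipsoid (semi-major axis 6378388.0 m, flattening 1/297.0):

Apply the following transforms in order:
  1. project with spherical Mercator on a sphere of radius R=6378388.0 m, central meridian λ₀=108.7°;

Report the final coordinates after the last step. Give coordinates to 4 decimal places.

E=-3930184.5300 m, N=-5339101.3226 m

start: φ=-43.176602°, λ=73.395941°, h=0.000 m
→ merc (R=6378388.0, λ₀=108.7°): E=-3930184.5300, N=-5339101.3226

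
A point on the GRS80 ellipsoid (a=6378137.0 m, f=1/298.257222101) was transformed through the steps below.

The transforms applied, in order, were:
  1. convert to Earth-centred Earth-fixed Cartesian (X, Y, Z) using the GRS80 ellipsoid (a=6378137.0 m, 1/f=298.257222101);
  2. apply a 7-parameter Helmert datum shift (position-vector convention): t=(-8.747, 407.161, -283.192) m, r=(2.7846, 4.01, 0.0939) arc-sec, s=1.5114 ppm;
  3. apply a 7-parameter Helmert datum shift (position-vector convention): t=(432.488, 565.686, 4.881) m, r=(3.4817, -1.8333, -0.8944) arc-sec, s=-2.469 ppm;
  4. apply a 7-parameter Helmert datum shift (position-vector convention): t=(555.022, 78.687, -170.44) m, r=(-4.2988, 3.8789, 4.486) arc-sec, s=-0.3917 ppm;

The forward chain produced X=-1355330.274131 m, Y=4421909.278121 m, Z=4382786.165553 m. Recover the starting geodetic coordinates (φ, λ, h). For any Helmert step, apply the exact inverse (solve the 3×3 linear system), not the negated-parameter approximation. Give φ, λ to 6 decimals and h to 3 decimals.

φ=43.658438°, λ=107.056242°, h=3541.681 m

start: X=-1355330.2741, Y=4421909.2781, Z=4382786.1656 m
→ Helmert⁻¹: X=-1355872.0840, Y=4421770.4643, Z=4383024.9795
→ Helmert⁻¹: X=-1356288.1360, Y=4421283.7966, Z=4382968.3448
→ Helmert⁻¹: X=-1356360.5396, Y=4420929.7446, Z=4383158.8598
→ geod (Bowring, a=6378137.000): φ=43.65843800°, λ=107.05624200°, h=3541.6810 m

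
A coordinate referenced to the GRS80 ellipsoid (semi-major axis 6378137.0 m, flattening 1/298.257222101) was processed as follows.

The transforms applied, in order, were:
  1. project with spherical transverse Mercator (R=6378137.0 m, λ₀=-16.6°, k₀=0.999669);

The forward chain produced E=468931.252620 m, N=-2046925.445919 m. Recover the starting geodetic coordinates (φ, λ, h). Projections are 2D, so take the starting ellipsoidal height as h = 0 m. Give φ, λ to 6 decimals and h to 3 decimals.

φ=-18.342527°, λ=-12.164123°, h=0.000 m

start: E=468931.2526, N=-2046925.4459 m
→ tm⁻¹: φ=-18.34252700°, λ=-12.16412300°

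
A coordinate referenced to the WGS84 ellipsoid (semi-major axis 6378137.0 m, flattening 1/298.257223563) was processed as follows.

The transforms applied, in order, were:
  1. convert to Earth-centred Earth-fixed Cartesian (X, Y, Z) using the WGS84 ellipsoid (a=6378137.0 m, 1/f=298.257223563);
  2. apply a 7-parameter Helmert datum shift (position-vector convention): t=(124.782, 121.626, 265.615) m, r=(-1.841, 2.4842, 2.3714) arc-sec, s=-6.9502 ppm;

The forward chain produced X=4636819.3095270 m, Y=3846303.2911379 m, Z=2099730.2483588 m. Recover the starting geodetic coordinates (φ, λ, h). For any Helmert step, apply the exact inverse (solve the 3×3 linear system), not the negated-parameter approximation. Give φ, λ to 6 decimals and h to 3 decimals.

start: X=4636819.3095, Y=3846303.2911, Z=2099730.2484 m
→ Helmert⁻¹: X=4636745.6856, Y=3846136.3494, Z=2099569.3973
→ geod (Bowring, a=6378137.000): φ=19.33414600°, λ=39.67538300°, h=3873.4880 m

φ=19.334146°, λ=39.675383°, h=3873.488 m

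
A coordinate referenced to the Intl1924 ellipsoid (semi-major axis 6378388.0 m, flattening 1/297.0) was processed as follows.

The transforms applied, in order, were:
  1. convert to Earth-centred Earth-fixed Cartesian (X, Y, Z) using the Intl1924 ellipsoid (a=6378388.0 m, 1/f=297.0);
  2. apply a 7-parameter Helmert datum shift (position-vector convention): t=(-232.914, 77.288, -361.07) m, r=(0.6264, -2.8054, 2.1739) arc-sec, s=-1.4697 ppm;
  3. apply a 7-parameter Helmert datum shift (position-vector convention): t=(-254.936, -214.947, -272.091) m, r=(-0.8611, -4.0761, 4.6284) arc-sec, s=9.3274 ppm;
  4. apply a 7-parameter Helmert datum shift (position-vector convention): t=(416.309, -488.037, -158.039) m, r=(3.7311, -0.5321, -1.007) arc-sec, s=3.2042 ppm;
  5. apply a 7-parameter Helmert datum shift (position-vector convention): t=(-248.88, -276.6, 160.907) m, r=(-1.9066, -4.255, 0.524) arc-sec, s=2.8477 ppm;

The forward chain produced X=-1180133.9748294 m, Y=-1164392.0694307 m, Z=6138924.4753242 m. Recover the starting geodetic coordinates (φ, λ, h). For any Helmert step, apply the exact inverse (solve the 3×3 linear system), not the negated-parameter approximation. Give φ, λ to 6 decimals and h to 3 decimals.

start: X=-1180133.9748, Y=-1164392.0694, Z=6138924.4753 m
→ Helmert⁻¹: X=-1179758.0570, Y=-1164165.9007, Z=6138759.6631
→ Helmert⁻¹: X=-1180149.0673, Y=-1163568.8504, Z=6138922.1239
→ Helmert⁻¹: X=-1179787.9116, Y=-1163342.2083, Z=6139155.4105
→ Helmert⁻¹: X=-1179485.4888, Y=-1163390.1301, Z=6139545.0790
→ geod (Bowring, a=6378388.000): φ=74.99582000°, λ=-135.39361100°, h=778.4500 m

φ=74.995820°, λ=-135.393611°, h=778.450 m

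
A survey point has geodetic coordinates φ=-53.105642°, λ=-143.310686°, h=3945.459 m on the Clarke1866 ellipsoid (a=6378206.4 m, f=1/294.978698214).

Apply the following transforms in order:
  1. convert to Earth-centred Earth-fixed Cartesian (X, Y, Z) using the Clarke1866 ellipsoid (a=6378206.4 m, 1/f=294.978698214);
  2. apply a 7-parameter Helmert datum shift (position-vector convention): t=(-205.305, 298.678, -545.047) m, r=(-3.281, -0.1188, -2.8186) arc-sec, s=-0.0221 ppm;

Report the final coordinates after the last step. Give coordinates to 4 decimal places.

X=-3079308.3960 m, Y=-2293918.3910 m, Z=-5081072.3947 m

start: φ=-53.105642°, λ=-143.310686°, h=3945.459 m
→ ECEF (a=6378206.400, f=1/294.978698214): X=-3079074.7354, Y=-2294178.3800, Z=-5080562.1795
→ Helmert 7p (PV): X=-3079308.3960, Y=-2293918.3910, Z=-5081072.3947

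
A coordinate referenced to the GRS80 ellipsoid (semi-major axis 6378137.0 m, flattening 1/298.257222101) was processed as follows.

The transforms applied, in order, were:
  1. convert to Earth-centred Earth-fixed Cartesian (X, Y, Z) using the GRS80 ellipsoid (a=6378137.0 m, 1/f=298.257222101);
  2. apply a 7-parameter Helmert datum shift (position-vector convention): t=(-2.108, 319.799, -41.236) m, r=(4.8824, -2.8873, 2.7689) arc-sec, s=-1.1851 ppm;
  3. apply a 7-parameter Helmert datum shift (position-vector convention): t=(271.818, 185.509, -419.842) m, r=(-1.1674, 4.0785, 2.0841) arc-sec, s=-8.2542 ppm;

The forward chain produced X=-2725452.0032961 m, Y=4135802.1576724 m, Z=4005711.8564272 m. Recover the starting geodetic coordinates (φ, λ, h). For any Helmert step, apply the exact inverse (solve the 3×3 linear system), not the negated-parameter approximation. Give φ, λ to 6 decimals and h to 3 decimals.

start: X=-2725452.0033, Y=4135802.1577, Z=4005711.8564 m
→ Helmert⁻¹: X=-2725783.7473, Y=4135655.6529, Z=4006134.2755
→ Helmert⁻¹: X=-2725673.2772, Y=4135472.1712, Z=4006120.5244
→ geod (Bowring, a=6378137.000): φ=39.15560400°, λ=123.38871800°, h=622.9200 m

φ=39.155604°, λ=123.388718°, h=622.920 m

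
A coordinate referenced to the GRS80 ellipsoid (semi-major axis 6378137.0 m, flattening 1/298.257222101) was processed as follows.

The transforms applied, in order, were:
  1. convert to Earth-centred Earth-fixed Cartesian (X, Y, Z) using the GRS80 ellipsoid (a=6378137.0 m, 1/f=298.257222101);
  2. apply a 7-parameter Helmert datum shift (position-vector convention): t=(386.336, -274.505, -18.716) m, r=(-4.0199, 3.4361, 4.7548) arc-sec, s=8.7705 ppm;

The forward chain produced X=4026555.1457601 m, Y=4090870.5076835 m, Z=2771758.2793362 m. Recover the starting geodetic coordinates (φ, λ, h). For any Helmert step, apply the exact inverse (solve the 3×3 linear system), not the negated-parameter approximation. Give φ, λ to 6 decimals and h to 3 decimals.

start: X=4026555.1458, Y=4090870.5077, Z=2771758.2793 m
→ Helmert⁻¹: X=4026181.6269, Y=4090962.2988, Z=2771899.4854
→ geod (Bowring, a=6378137.000): φ=25.92785500°, λ=45.45725200°, h=53.9480 m

φ=25.927855°, λ=45.457252°, h=53.948 m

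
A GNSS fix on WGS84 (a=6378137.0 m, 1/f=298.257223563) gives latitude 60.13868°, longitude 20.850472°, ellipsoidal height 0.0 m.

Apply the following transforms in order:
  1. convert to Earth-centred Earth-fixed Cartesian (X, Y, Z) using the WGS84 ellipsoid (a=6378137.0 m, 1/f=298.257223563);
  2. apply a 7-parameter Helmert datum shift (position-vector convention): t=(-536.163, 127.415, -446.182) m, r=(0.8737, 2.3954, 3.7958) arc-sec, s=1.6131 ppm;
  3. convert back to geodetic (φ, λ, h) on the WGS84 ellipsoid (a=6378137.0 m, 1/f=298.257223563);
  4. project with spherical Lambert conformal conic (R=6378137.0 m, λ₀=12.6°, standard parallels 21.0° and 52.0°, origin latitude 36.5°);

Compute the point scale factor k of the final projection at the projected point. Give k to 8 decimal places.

start: φ=60.138680°, λ=20.850472°, h=0.000 m
→ ECEF (a=6378137.000, f=1/298.257223563): X=2975220.9457, Y=1133180.4861, Z=5508186.3424
→ Helmert 7p (PV): X=2974732.6965, Y=1133341.1491, Z=5507719.2936
→ geod (Bowring, a=6378137.000): φ=60.13969922°, λ=20.85630224°, h=-603.7389 m
→ into lcc (λ₀=12.6°): φ=60.13969922°, λ−λ₀=8.25630224°
scale k = 1.06004111

1.06004111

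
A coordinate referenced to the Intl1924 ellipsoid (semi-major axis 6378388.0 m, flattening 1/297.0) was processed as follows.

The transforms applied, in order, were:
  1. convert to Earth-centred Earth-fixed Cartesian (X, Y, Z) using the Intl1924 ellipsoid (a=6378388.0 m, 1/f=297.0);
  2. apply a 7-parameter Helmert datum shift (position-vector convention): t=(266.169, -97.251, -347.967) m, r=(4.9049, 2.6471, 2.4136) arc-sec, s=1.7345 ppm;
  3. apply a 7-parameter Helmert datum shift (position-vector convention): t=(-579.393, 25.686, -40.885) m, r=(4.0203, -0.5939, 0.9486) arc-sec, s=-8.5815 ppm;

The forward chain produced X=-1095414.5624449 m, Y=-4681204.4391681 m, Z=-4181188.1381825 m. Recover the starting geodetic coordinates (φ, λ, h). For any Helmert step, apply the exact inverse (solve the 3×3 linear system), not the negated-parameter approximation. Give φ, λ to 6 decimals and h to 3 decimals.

φ=-41.200551°, λ=-103.166909°, h=2062.160 m

start: X=-1095414.5624, Y=-4681204.4392, Z=-4181188.1382 m
→ Helmert⁻¹: X=-1094878.1327, Y=-4681346.7557, Z=-4181088.7376
→ Helmert⁻¹: X=-1095143.5284, Y=-4681327.9842, Z=-4180636.2534
→ geod (Bowring, a=6378388.000): φ=-41.20055100°, λ=-103.16690900°, h=2062.1600 m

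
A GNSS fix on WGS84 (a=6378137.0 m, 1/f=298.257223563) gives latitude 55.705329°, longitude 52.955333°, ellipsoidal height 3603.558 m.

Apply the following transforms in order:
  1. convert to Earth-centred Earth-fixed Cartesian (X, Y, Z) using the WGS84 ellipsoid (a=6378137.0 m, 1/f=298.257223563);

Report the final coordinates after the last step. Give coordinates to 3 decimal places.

X=2171199.623 m, Y=2876610.593 m, Z=5249003.222 m

start: φ=55.705329°, λ=52.955333°, h=3603.558 m
→ ECEF (a=6378137.000, f=1/298.257223563): X=2171199.6234, Y=2876610.5931, Z=5249003.2224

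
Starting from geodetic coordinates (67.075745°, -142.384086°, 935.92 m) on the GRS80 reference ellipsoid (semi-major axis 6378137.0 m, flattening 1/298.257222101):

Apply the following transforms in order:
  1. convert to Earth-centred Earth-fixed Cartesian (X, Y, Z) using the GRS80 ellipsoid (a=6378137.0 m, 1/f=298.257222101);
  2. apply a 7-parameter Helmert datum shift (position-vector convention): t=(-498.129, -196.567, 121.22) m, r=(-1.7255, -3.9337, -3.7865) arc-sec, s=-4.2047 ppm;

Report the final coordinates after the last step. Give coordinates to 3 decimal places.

X=-1974451.479 m, Y=-1521026.191 m, Z=5852642.504 m

start: φ=67.075745°, λ=-142.384086°, h=935.920 m
→ ECEF (a=6378137.000, f=1/298.257222101): X=-1973822.1147, Y=-1520921.2129, Z=5852570.8116
→ Helmert 7p (PV): X=-1974451.4791, Y=-1521026.1914, Z=5852642.5036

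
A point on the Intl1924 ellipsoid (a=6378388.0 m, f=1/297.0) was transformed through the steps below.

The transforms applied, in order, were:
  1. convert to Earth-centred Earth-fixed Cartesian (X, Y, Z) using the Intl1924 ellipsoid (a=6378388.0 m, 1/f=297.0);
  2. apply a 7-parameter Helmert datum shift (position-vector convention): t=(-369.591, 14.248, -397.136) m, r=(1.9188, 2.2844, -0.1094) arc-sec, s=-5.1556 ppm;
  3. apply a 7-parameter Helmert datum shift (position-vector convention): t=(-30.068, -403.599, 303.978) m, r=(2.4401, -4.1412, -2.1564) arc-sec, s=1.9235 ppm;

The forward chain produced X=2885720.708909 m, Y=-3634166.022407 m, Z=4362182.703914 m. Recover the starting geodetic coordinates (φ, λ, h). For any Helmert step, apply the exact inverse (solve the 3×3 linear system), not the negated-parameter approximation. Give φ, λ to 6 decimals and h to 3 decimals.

start: X=2885720.7089, Y=-3634166.0224, Z=4362182.7039 m
→ Helmert⁻¹: X=2885870.7879, Y=-3633673.6630, Z=4361855.3821
→ Helmert⁻¹: X=2886208.8733, Y=-3633664.5330, Z=4362340.7758
→ geod (Bowring, a=6378388.000): φ=43.42354100°, λ=-51.53998900°, h=680.9920 m

φ=43.423541°, λ=-51.539989°, h=680.992 m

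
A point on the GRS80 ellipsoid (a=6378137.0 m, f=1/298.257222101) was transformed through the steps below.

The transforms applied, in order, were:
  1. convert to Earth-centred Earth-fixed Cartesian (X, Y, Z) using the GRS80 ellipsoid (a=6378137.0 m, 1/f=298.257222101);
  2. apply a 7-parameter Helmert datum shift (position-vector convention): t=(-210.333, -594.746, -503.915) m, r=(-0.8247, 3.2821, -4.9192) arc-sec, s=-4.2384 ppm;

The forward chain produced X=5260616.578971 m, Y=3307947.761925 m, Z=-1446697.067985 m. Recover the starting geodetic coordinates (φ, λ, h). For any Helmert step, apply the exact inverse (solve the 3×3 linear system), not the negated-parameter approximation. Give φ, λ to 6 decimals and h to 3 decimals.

start: X=5260616.5790, Y=3307947.7619, Z=-1446697.0680 m
→ Helmert⁻¹: X=5260793.3113, Y=3308687.7772, Z=-1446102.3435
→ geod (Bowring, a=6378137.000): φ=-13.18410800°, λ=32.16715200°, h=3763.8460 m

φ=-13.184108°, λ=32.167152°, h=3763.846 m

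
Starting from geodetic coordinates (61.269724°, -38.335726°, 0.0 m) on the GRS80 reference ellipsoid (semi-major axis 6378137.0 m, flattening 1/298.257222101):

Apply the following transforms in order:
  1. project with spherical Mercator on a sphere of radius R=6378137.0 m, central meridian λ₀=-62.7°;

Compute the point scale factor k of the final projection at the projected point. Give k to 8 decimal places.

start: φ=61.269724°, λ=-38.335726°, h=0.000 m
→ into merc (λ₀=-62.7°): φ=61.26972400°, λ−λ₀=24.36427400°
scale k = 2.08035613

2.08035613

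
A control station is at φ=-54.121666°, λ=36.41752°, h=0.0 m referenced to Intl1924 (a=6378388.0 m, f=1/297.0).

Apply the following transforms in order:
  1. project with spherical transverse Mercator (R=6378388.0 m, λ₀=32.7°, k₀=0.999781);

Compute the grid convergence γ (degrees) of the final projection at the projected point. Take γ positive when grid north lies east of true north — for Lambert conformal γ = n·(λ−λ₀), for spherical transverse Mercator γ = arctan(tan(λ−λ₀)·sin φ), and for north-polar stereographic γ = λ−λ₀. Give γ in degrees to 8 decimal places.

start: φ=-54.121666°, λ=36.417520°, h=0.000 m
→ into tm (λ₀=32.7°): φ=-54.12166600°, λ−λ₀=3.71752000°
convergence γ = -3.01362194°

-3.01362194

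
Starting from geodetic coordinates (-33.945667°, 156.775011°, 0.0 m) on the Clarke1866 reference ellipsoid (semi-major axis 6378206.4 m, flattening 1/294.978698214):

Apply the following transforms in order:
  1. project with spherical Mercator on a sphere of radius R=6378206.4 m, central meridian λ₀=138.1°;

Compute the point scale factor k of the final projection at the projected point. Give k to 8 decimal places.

start: φ=-33.945667°, λ=156.775011°, h=0.000 m
→ into merc (λ₀=138.1°): φ=-33.94566700°, λ−λ₀=18.67501100°
scale k = 1.20544745

1.20544745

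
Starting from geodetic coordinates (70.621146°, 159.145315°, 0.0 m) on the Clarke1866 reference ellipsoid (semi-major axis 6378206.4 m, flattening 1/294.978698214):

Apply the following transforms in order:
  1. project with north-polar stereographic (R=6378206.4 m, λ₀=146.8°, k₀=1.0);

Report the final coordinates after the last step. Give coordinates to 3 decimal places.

start: φ=70.621146°, λ=159.145315°, h=0.000 m
→ stereo (R=6378206.4, λ₀=146.8°): E=465678.2215, N=-2127706.8781

E=465678.221 m, N=-2127706.878 m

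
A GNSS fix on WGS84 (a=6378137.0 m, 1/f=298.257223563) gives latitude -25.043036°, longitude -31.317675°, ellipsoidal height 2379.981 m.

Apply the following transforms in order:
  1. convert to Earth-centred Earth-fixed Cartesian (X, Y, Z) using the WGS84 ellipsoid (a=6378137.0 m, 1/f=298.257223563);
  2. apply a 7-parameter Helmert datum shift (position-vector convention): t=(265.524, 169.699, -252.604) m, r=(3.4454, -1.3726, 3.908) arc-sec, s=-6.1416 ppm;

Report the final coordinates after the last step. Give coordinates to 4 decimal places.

X=4941704.2391 m, Y=-3006176.4285 m, Z=-2684655.1866 m

start: φ=-25.043036°, λ=-31.317675°, h=2379.981 m
→ ECEF (a=6378137.000, f=1/298.257223563): X=4941394.2374, Y=-3006503.0532, Z=-2684401.7321
→ Helmert 7p (PV): X=4941704.2391, Y=-3006176.4285, Z=-2684655.1866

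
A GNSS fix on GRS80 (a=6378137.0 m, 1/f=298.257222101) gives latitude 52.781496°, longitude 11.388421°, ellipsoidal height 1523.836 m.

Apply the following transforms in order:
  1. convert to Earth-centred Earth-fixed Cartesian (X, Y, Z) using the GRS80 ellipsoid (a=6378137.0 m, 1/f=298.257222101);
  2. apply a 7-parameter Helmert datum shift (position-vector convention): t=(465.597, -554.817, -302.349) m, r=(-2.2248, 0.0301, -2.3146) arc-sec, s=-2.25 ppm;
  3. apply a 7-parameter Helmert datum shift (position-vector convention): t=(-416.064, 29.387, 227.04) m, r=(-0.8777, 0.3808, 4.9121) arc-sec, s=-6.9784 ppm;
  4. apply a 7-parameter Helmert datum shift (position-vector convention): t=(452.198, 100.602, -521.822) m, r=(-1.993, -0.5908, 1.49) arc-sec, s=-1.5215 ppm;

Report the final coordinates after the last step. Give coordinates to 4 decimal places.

start: φ=52.781496°, λ=11.388421°, h=1523.836 m
→ ECEF (a=6378137.000, f=1/298.257222101): X=3790856.2944, Y=763573.4939, Z=5057086.2314
→ Helmert 7p (PV): X=3791322.6683, Y=763028.9662, Z=5056763.7148
→ Helmert 7p (PV): X=3790871.3115, Y=763164.8338, Z=5056945.2205
→ Helmert 7p (PV): X=3791297.7443, Y=763340.5207, Z=5056419.1885

X=3791297.7443 m, Y=763340.5207 m, Z=5056419.1885 m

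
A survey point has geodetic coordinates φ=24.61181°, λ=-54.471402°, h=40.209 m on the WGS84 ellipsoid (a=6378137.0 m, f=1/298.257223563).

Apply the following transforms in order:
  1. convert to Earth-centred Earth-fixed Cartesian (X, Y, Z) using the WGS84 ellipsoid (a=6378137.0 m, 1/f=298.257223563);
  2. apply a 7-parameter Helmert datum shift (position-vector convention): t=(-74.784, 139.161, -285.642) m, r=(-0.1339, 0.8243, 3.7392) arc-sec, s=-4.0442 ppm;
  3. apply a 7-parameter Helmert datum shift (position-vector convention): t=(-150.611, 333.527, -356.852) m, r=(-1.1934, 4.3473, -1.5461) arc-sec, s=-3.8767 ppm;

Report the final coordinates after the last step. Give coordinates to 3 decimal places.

X=3371512.949 m, Y=-4721327.114 m, Z=2639341.328 m

start: φ=24.611810°, λ=-54.471402°, h=40.209 m
→ ECEF (a=6378137.000, f=1/298.257223563): X=3371648.6578, Y=-4721890.0378, Z=2640058.8847
→ Helmert 7p (PV): X=3371656.3875, Y=-4721668.9452, Z=2639752.1569
→ Helmert 7p (PV): X=3371512.9495, Y=-4721327.1136, Z=2639341.3280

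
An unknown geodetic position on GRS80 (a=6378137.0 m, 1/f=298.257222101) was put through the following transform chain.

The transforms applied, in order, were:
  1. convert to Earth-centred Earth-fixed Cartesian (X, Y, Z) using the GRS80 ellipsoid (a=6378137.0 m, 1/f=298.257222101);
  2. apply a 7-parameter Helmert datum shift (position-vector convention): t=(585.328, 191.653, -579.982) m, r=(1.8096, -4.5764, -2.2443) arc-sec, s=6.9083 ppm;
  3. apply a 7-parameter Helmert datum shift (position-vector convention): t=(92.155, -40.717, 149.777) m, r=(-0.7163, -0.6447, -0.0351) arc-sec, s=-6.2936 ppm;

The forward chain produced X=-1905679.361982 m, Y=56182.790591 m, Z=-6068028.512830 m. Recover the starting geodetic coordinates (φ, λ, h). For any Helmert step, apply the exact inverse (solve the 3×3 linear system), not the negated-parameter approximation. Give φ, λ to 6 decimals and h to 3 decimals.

φ=-72.659242°, λ=178.318175°, h=1603.451 m

start: X=-1905679.3620, Y=56182.7906, Z=-6068028.5128 m
→ Helmert⁻¹: X=-1905802.4876, Y=56244.6103, Z=-6068210.3287
→ Helmert⁻¹: X=-1906509.8756, Y=55978.5943, Z=-6067546.6213
→ geod (Bowring, a=6378137.000): φ=-72.65924200°, λ=178.31817500°, h=1603.4510 m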